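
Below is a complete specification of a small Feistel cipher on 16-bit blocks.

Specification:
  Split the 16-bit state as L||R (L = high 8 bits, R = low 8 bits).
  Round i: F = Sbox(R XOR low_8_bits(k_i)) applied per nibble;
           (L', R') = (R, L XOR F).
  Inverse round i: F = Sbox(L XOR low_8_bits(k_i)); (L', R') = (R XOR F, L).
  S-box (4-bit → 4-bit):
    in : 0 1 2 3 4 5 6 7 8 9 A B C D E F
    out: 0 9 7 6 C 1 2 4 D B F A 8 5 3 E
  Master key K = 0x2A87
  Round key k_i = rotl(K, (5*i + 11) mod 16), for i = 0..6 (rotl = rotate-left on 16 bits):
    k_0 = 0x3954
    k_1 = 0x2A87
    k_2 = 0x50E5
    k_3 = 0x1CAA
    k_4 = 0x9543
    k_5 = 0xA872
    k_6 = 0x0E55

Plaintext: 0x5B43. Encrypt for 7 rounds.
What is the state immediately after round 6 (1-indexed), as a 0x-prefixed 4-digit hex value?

s_0 = plaintext = 0x5B43
s_1 = Round(s_0, k_0) = 0x43CF
s_2 = Round(s_1, k_1) = 0xCF8E
s_3 = Round(s_2, k_2) = 0x8EE5
s_4 = Round(s_3, k_3) = 0xE540
s_5 = Round(s_4, k_4) = 0x40E3
s_6 = Round(s_5, k_5) = 0xE3F9
s_7 = Round(s_6, k_6) = 0xF91B

0xE3F9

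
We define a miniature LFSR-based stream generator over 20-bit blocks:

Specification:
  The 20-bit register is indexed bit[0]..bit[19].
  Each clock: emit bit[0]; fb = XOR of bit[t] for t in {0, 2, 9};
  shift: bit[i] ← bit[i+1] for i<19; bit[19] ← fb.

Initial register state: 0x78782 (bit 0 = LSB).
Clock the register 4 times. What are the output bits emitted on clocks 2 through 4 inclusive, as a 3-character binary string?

100

reg_0 = 0x78782
clock 1: out=0, reg = 0xBC3C1
clock 2: out=1, reg = 0x5E1E0
clock 3: out=0, reg = 0x2F0F0
clock 4: out=0, reg = 0x17878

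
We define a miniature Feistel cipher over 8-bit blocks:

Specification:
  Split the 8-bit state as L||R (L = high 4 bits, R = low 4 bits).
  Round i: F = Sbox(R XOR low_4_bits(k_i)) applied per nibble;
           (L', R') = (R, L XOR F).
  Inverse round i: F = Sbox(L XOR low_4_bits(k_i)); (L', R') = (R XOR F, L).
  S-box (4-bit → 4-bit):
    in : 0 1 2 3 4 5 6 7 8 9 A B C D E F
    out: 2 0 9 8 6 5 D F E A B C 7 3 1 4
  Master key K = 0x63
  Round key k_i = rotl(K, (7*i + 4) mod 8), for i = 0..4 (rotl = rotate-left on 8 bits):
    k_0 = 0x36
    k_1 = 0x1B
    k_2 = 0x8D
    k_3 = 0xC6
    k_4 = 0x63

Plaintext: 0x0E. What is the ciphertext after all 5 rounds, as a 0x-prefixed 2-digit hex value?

0xE0

s_0 = plaintext = 0x0E
s_1 = Round(s_0, k_0) = 0xEE
s_2 = Round(s_1, k_1) = 0xEB
s_3 = Round(s_2, k_2) = 0xB3
s_4 = Round(s_3, k_3) = 0x3E
s_5 = Round(s_4, k_4) = 0xE0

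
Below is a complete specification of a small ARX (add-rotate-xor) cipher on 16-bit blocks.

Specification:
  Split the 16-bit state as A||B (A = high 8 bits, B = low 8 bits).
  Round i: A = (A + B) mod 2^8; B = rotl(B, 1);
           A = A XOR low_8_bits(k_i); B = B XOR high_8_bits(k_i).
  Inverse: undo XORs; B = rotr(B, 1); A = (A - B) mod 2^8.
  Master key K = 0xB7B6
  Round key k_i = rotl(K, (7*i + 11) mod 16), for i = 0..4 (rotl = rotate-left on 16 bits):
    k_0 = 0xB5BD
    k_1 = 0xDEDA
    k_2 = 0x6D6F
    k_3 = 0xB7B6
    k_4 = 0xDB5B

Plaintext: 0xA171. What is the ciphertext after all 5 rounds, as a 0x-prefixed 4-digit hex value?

0xE982

s_0 = plaintext = 0xA171
s_1 = Round(s_0, k_0) = 0xAF57
s_2 = Round(s_1, k_1) = 0xDC70
s_3 = Round(s_2, k_2) = 0x238D
s_4 = Round(s_3, k_3) = 0x06AC
s_5 = Round(s_4, k_4) = 0xE982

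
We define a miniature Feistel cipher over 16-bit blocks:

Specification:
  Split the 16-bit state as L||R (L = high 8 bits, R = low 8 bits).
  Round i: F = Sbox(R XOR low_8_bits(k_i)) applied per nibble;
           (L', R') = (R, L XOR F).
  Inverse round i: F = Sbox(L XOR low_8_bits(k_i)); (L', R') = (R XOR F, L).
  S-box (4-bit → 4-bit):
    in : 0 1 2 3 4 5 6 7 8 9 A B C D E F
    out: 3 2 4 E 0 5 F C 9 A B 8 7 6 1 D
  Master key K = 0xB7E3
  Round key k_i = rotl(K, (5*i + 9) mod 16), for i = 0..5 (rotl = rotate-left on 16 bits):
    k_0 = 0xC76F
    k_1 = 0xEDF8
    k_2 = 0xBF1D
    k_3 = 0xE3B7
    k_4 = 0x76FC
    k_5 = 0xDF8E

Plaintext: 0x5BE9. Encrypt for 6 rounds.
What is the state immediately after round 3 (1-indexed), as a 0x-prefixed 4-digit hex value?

0x0EEA

s_0 = plaintext = 0x5BE9
s_1 = Round(s_0, k_0) = 0xE9C4
s_2 = Round(s_1, k_1) = 0xC40E
s_3 = Round(s_2, k_2) = 0x0EEA
s_4 = Round(s_3, k_3) = 0xEA58
s_5 = Round(s_4, k_4) = 0x585A
s_6 = Round(s_5, k_5) = 0x5A38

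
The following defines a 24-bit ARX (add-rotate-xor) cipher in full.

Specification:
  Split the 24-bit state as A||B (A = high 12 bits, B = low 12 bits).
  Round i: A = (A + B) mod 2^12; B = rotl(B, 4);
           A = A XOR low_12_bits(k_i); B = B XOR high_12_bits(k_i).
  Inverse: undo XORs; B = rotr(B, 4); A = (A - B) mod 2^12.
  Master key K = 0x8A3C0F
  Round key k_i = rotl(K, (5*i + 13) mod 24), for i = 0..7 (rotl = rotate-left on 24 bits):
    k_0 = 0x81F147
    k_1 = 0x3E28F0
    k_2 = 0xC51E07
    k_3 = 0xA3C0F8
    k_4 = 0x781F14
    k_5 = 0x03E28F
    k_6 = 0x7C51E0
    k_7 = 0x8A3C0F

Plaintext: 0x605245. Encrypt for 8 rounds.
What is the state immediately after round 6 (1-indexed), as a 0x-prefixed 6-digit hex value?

0x5DBB3C

s_0 = plaintext = 0x605245
s_1 = Round(s_0, k_0) = 0x90DC4D
s_2 = Round(s_1, k_1) = 0xDAA73E
s_3 = Round(s_2, k_2) = 0xAEFFB6
s_4 = Round(s_3, k_3) = 0xA5D153
s_5 = Round(s_4, k_4) = 0x4A42B0
s_6 = Round(s_5, k_5) = 0x5DBB3C
s_7 = Round(s_6, k_6) = 0x0F740E
s_8 = Round(s_7, k_7) = 0x90A847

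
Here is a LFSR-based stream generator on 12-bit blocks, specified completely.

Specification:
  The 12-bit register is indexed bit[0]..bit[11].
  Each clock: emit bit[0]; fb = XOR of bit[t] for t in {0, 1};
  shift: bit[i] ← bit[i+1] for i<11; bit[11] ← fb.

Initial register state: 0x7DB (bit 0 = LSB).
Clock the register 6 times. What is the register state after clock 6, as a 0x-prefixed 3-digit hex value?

reg_0 = 0x7DB
clock 1: out=1, reg = 0x3ED
clock 2: out=1, reg = 0x9F6
clock 3: out=0, reg = 0xCFB
clock 4: out=1, reg = 0x67D
clock 5: out=1, reg = 0xB3E
clock 6: out=0, reg = 0xD9F

0xD9F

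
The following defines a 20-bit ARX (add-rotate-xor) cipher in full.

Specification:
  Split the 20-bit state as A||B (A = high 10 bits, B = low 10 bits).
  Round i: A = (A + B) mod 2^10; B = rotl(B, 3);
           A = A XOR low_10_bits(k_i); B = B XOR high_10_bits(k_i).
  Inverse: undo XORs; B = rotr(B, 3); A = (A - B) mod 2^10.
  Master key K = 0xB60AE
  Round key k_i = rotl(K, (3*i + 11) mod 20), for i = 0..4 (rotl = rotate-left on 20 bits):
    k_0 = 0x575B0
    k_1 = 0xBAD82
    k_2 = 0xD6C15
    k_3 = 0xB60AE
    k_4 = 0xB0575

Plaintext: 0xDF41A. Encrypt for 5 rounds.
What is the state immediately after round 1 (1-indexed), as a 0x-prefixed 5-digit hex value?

0x89D8D

s_0 = plaintext = 0xDF41A
s_1 = Round(s_0, k_0) = 0x89D8D
s_2 = Round(s_1, k_1) = 0x8DA80
s_3 = Round(s_2, k_2) = 0x28F5E
s_4 = Round(s_3, k_3) = 0x2BC2E
s_5 = Round(s_4, k_4) = 0x6A3B1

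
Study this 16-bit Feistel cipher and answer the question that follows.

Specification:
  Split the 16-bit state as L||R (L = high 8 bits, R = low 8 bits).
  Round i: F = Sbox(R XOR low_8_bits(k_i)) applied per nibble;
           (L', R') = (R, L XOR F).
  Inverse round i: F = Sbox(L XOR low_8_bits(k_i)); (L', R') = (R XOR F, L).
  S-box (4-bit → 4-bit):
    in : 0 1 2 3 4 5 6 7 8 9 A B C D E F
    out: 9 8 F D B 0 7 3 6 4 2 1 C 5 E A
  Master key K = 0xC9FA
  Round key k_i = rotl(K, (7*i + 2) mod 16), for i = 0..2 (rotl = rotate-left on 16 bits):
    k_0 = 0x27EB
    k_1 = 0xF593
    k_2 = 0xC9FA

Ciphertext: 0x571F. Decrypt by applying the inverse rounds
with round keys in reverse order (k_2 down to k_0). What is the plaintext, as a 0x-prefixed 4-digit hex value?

0x7C73

s_0 = ciphertext = 0x571F
s_1 = InvRound(s_0, k_2) = 0x3A57
s_2 = InvRound(s_1, k_1) = 0x733A
s_3 = InvRound(s_2, k_0) = 0x7C73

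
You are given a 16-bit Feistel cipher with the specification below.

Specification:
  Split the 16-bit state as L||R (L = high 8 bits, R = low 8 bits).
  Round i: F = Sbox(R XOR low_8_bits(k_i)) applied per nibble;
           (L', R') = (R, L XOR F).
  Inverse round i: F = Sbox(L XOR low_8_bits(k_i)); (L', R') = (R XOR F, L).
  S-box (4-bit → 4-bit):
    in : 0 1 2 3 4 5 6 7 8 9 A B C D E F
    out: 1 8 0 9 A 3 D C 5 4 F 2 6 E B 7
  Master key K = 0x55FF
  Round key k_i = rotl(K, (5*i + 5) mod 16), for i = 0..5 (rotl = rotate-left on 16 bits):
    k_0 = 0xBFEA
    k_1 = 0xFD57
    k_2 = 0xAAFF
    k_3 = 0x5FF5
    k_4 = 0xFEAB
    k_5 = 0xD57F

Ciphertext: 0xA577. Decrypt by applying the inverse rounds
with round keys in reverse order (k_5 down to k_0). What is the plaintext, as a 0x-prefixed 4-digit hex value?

0xC83C

s_0 = ciphertext = 0xA577
s_1 = InvRound(s_0, k_5) = 0x98A5
s_2 = InvRound(s_1, k_4) = 0x3C98
s_3 = InvRound(s_2, k_3) = 0xFC3C
s_4 = InvRound(s_3, k_2) = 0x25FC
s_5 = InvRound(s_4, k_1) = 0x3C25
s_6 = InvRound(s_5, k_0) = 0xC83C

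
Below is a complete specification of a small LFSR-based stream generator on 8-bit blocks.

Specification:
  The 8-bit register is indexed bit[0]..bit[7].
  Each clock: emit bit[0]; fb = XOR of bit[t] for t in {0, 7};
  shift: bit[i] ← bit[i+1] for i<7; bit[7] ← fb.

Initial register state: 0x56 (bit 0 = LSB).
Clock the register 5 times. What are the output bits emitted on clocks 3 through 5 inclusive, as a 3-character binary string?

reg_0 = 0x56
clock 1: out=0, reg = 0x2B
clock 2: out=1, reg = 0x95
clock 3: out=1, reg = 0x4A
clock 4: out=0, reg = 0x25
clock 5: out=1, reg = 0x92

101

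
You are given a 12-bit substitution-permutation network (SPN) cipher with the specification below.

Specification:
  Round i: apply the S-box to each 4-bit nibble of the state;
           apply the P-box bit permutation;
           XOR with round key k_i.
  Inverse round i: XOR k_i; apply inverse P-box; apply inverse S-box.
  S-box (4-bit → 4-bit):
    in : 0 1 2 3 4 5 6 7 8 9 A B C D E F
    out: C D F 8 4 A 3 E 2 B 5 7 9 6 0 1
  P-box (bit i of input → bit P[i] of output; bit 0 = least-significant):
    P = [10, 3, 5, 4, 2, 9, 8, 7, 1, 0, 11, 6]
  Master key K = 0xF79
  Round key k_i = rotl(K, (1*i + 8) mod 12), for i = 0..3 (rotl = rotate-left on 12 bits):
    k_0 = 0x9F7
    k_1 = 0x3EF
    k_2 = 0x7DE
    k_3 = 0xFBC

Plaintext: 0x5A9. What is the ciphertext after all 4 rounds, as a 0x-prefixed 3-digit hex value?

0x762

s_0 = plaintext = 0x5A9
s_1 = Round(s_0, k_0) = 0xCAA
s_2 = Round(s_1, k_1) = 0x689
s_3 = Round(s_2, k_2) = 0x1C5
s_4 = Round(s_3, k_3) = 0x762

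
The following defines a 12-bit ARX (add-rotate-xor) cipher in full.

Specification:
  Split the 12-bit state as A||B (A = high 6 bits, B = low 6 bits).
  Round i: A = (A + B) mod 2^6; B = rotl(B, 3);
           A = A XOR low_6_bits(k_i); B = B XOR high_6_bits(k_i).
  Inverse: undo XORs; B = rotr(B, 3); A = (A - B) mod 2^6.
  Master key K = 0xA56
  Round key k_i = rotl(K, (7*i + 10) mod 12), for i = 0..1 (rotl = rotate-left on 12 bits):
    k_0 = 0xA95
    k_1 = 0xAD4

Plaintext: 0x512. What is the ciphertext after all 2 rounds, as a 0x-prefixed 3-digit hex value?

0xFEC

s_0 = plaintext = 0x512
s_1 = Round(s_0, k_0) = 0xCF8
s_2 = Round(s_1, k_1) = 0xFEC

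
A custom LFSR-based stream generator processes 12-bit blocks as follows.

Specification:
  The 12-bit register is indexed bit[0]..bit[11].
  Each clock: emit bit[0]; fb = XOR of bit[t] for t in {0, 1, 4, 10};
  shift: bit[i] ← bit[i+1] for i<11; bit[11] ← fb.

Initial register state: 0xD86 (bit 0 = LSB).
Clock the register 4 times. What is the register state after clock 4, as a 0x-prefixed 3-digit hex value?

reg_0 = 0xD86
clock 1: out=0, reg = 0x6C3
clock 2: out=1, reg = 0xB61
clock 3: out=1, reg = 0xDB0
clock 4: out=0, reg = 0x6D8

0x6D8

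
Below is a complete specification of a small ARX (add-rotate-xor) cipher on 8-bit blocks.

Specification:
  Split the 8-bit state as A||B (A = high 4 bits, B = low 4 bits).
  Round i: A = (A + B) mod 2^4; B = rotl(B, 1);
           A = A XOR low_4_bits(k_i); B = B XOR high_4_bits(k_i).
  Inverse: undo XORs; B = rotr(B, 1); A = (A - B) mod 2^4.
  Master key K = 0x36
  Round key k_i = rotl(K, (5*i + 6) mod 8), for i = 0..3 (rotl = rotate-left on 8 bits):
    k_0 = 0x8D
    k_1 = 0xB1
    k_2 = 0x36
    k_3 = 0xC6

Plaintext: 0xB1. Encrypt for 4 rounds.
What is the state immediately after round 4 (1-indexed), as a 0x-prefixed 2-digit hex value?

s_0 = plaintext = 0xB1
s_1 = Round(s_0, k_0) = 0x1A
s_2 = Round(s_1, k_1) = 0xAE
s_3 = Round(s_2, k_2) = 0xEE
s_4 = Round(s_3, k_3) = 0xA1

0xA1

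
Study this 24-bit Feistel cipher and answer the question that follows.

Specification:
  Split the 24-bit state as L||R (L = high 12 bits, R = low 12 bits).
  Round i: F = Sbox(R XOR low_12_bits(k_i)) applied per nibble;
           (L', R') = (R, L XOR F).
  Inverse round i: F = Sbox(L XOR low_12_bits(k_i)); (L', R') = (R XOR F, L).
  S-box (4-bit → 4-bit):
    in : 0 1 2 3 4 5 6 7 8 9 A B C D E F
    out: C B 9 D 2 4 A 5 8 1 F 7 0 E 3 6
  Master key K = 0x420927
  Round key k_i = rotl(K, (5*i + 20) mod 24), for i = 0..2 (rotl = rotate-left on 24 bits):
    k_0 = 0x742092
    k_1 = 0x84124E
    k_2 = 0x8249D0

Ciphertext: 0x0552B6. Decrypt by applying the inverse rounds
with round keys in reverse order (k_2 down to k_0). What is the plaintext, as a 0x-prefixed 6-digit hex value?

0x427B05

s_0 = ciphertext = 0x0552B6
s_1 = InvRound(s_0, k_2) = 0x332055
s_2 = InvRound(s_1, k_1) = 0xB05332
s_3 = InvRound(s_2, k_0) = 0x427B05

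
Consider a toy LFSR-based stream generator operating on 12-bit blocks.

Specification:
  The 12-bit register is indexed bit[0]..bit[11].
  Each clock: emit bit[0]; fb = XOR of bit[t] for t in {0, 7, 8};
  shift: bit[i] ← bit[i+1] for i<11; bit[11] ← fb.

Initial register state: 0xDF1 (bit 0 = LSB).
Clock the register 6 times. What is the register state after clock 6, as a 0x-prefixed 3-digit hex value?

reg_0 = 0xDF1
clock 1: out=1, reg = 0xEF8
clock 2: out=0, reg = 0xF7C
clock 3: out=0, reg = 0xFBE
clock 4: out=0, reg = 0x7DF
clock 5: out=1, reg = 0xBEF
clock 6: out=1, reg = 0xDF7

0xDF7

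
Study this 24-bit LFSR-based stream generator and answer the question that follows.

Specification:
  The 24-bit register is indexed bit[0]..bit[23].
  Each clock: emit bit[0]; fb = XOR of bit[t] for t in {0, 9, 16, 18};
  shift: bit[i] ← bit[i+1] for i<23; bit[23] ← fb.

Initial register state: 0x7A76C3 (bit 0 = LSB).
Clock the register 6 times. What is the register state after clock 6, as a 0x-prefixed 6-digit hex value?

reg_0 = 0x7A76C3
clock 1: out=1, reg = 0x3D3B61
clock 2: out=1, reg = 0x1E9DB0
clock 3: out=0, reg = 0x8F4ED8
clock 4: out=0, reg = 0xC7A76C
clock 5: out=0, reg = 0xE3D3B6
clock 6: out=0, reg = 0x71E9DB

0x71E9DB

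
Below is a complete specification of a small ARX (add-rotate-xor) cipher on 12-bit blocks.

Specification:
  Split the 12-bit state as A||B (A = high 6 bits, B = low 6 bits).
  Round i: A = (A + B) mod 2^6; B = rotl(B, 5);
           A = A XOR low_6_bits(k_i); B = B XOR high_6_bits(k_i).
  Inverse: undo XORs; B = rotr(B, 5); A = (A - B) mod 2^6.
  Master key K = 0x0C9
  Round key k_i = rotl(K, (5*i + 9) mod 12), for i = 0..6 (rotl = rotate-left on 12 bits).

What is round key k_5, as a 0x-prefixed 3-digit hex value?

0x432

K = 0x0C9
k_0 = rotl(K, (5*0+9) mod 12) = rotl(K, 9) = 0x219
k_1 = rotl(K, (5*1+9) mod 12) = rotl(K, 2) = 0x324
k_2 = rotl(K, (5*2+9) mod 12) = rotl(K, 7) = 0x486
k_3 = rotl(K, (5*3+9) mod 12) = rotl(K, 0) = 0x0C9
k_4 = rotl(K, (5*4+9) mod 12) = rotl(K, 5) = 0x921
k_5 = rotl(K, (5*5+9) mod 12) = rotl(K, 10) = 0x432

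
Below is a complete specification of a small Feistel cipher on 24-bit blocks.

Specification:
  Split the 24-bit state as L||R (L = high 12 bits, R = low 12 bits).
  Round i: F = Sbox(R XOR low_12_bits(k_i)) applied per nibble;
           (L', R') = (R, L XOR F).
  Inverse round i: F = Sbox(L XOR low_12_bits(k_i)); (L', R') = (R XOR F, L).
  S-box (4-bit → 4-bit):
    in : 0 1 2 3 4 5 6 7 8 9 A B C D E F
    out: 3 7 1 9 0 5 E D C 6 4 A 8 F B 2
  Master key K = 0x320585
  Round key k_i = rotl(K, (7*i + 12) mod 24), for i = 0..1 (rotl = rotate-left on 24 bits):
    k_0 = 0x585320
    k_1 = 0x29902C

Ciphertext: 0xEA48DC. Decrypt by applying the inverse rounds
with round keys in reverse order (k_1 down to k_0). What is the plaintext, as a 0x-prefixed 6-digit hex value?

0xD37310

s_0 = ciphertext = 0xEA48DC
s_1 = InvRound(s_0, k_1) = 0x310EA4
s_2 = InvRound(s_1, k_0) = 0xD37310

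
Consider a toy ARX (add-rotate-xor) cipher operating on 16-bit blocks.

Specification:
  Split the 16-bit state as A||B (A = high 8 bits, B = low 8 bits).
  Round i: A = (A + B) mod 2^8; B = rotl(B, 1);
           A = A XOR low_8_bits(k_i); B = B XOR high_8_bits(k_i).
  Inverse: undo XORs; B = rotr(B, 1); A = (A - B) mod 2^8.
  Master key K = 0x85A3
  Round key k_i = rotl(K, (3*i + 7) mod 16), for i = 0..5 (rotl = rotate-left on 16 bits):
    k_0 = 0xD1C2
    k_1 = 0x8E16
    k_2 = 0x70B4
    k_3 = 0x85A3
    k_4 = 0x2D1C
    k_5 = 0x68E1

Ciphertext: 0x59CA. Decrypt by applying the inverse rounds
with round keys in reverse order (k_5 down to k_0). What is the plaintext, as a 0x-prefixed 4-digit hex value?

0xA1FE

s_0 = ciphertext = 0x59CA
s_1 = InvRound(s_0, k_5) = 0x6751
s_2 = InvRound(s_1, k_4) = 0x3D3E
s_3 = InvRound(s_2, k_3) = 0xC1DD
s_4 = InvRound(s_3, k_2) = 0x9FD6
s_5 = InvRound(s_4, k_1) = 0x5D2C
s_6 = InvRound(s_5, k_0) = 0xA1FE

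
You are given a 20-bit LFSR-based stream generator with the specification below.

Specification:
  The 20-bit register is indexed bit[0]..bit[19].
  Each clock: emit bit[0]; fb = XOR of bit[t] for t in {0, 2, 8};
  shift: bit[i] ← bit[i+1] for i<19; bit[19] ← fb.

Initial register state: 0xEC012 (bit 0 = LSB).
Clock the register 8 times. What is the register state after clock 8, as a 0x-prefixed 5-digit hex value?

0xD6EC0

reg_0 = 0xEC012
clock 1: out=0, reg = 0x76009
clock 2: out=1, reg = 0xBB004
clock 3: out=0, reg = 0xDD802
clock 4: out=0, reg = 0x6EC01
clock 5: out=1, reg = 0xB7600
clock 6: out=0, reg = 0x5BB00
clock 7: out=0, reg = 0xADD80
clock 8: out=0, reg = 0xD6EC0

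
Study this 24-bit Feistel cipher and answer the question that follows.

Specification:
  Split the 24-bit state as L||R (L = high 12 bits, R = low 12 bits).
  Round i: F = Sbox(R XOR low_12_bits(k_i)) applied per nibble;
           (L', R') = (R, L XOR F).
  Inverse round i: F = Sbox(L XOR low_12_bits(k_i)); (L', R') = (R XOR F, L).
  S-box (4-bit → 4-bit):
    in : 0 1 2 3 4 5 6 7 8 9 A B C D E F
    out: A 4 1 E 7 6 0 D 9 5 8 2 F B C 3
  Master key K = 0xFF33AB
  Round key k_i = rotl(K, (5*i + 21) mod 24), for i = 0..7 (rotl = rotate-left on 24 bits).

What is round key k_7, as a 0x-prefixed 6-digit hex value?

K = 0xFF33AB
k_0 = rotl(K, (5*0+21) mod 24) = rotl(K, 21) = 0x7FE675
k_1 = rotl(K, (5*1+21) mod 24) = rotl(K, 2) = 0xFCCEAF
k_2 = rotl(K, (5*2+21) mod 24) = rotl(K, 7) = 0x99D5FF
k_3 = rotl(K, (5*3+21) mod 24) = rotl(K, 12) = 0x3ABFF3
k_4 = rotl(K, (5*4+21) mod 24) = rotl(K, 17) = 0x57FE67
k_5 = rotl(K, (5*5+21) mod 24) = rotl(K, 22) = 0xFFCCEA
k_6 = rotl(K, (5*6+21) mod 24) = rotl(K, 3) = 0xF99D5F
k_7 = rotl(K, (5*7+21) mod 24) = rotl(K, 8) = 0x33ABFF

0x33ABFF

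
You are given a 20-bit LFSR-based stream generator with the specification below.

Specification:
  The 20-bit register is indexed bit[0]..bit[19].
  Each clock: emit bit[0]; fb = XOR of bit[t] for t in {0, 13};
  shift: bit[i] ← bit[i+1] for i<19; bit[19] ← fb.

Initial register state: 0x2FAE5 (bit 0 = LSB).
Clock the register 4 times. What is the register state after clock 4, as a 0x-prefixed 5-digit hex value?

0x22FAE

reg_0 = 0x2FAE5
clock 1: out=1, reg = 0x17D72
clock 2: out=0, reg = 0x8BEB9
clock 3: out=1, reg = 0x45F5C
clock 4: out=0, reg = 0x22FAE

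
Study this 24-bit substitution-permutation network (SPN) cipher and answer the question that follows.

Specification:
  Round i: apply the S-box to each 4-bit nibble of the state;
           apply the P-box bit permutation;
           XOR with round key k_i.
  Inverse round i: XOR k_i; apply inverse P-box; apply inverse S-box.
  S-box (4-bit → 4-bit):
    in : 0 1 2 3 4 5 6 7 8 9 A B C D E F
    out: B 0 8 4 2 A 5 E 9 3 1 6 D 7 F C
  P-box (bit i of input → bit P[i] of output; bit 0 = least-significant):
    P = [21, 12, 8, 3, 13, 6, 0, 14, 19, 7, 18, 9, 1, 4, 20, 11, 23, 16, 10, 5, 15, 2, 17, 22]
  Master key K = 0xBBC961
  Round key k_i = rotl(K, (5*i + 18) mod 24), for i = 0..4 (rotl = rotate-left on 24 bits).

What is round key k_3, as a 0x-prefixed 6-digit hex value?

K = 0xBBC961
k_0 = rotl(K, (5*0+18) mod 24) = rotl(K, 18) = 0x86EF25
k_1 = rotl(K, (5*1+18) mod 24) = rotl(K, 23) = 0xDDE4B0
k_2 = rotl(K, (5*2+18) mod 24) = rotl(K, 4) = 0xBC961B
k_3 = rotl(K, (5*3+18) mod 24) = rotl(K, 9) = 0x92C377

0x92C377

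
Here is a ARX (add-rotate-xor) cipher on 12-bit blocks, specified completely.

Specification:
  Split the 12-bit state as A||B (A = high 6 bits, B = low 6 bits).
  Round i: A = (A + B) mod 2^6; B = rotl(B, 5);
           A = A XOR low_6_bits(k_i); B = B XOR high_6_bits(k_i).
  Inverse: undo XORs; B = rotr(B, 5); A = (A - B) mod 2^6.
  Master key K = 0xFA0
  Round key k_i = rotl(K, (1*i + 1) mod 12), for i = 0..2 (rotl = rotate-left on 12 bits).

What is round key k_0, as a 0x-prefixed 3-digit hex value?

K = 0xFA0
k_0 = rotl(K, (1*0+1) mod 12) = rotl(K, 1) = 0xF41

0xF41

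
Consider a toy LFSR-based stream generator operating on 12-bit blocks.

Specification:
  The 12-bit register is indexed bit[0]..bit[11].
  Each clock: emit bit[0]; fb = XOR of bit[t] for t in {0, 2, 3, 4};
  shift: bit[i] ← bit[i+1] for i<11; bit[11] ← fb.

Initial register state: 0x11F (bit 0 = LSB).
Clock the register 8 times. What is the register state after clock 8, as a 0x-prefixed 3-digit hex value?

0x6A1

reg_0 = 0x11F
clock 1: out=1, reg = 0x08F
clock 2: out=1, reg = 0x847
clock 3: out=1, reg = 0x423
clock 4: out=1, reg = 0xA11
clock 5: out=1, reg = 0x508
clock 6: out=0, reg = 0xA84
clock 7: out=0, reg = 0xD42
clock 8: out=0, reg = 0x6A1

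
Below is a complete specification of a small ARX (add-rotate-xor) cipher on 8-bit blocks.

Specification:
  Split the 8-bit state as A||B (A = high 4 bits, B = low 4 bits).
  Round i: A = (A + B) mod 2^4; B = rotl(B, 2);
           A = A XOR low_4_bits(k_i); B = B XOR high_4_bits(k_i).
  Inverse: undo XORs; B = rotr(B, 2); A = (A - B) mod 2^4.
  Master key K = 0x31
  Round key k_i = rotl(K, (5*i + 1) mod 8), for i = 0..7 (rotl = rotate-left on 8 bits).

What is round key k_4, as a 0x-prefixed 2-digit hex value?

K = 0x31
k_0 = rotl(K, (5*0+1) mod 8) = rotl(K, 1) = 0x62
k_1 = rotl(K, (5*1+1) mod 8) = rotl(K, 6) = 0x4C
k_2 = rotl(K, (5*2+1) mod 8) = rotl(K, 3) = 0x89
k_3 = rotl(K, (5*3+1) mod 8) = rotl(K, 0) = 0x31
k_4 = rotl(K, (5*4+1) mod 8) = rotl(K, 5) = 0x26

0x26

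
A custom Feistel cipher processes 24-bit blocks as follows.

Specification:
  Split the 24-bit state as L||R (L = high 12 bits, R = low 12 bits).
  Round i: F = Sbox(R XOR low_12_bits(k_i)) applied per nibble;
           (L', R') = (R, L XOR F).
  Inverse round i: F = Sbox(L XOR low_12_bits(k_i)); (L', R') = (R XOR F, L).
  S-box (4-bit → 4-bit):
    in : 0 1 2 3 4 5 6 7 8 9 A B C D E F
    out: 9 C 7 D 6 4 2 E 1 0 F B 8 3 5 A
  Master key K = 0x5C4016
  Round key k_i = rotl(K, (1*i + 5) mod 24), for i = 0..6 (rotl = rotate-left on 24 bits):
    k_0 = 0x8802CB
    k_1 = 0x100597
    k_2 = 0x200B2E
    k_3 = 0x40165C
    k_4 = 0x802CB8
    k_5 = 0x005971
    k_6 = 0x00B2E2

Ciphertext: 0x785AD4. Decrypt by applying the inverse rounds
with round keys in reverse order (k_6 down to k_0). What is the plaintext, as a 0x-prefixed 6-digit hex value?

0xA3383B

s_0 = ciphertext = 0x785AD4
s_1 = InvRound(s_0, k_6) = 0xEFA785
s_2 = InvRound(s_1, k_5) = 0x99EEFA
s_3 = InvRound(s_2, k_4) = 0xA8899E
s_4 = InvRound(s_3, k_3) = 0x1A8A88
s_5 = InvRound(s_4, k_2) = 0x59A1A8
s_6 = InvRound(s_5, k_1) = 0x83B59A
s_7 = InvRound(s_6, k_0) = 0xA3383B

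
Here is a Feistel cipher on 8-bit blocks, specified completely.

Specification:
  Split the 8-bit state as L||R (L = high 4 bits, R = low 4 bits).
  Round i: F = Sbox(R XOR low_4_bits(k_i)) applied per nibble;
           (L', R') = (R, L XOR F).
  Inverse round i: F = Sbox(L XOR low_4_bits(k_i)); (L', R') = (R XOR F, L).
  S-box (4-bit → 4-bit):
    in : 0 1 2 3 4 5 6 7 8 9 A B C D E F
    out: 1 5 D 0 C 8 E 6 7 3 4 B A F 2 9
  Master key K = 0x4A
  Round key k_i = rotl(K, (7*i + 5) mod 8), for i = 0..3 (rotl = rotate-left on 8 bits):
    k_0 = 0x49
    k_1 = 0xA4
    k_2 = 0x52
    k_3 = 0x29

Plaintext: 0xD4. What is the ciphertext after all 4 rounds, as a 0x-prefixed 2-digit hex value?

s_0 = plaintext = 0xD4
s_1 = Round(s_0, k_0) = 0x42
s_2 = Round(s_1, k_1) = 0x2A
s_3 = Round(s_2, k_2) = 0xA5
s_4 = Round(s_3, k_3) = 0x50

0x50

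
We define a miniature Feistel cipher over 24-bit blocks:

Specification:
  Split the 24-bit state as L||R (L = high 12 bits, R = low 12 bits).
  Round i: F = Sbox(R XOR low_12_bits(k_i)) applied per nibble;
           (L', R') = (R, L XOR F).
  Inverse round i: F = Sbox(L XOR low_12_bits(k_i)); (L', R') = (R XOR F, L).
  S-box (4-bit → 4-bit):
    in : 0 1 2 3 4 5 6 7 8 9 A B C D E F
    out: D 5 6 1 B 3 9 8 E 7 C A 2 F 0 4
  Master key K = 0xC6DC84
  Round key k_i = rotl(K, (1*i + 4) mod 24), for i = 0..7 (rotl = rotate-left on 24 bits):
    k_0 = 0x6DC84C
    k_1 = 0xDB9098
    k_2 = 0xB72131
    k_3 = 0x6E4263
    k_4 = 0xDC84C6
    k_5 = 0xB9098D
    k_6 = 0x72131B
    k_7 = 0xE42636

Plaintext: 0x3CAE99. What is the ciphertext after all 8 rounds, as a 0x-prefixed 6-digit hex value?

s_0 = plaintext = 0x3CAE99
s_1 = Round(s_0, k_0) = 0xE99A39
s_2 = Round(s_1, k_1) = 0xA3925C
s_3 = Round(s_2, k_2) = 0x25CBA6
s_4 = Round(s_3, k_3) = 0xBA657F
s_5 = Round(s_4, k_4) = 0x57FE01
s_6 = Round(s_5, k_5) = 0xE01D9D
s_7 = Round(s_6, k_6) = 0xD9DEE8
s_8 = Round(s_7, k_7) = 0xEE836D

0xEE836D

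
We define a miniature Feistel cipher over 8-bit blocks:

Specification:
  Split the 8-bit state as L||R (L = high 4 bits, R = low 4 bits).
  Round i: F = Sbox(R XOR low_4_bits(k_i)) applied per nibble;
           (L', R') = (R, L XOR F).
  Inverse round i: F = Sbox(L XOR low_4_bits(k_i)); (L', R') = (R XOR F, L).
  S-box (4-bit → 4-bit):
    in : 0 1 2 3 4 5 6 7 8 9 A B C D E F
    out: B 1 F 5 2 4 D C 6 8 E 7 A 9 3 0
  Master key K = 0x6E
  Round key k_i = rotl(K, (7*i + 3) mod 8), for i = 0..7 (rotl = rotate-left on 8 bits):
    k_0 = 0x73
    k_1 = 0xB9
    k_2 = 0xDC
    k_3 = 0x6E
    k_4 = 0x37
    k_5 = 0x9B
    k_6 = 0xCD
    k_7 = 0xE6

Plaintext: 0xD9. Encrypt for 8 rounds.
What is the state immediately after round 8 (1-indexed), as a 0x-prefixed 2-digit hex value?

s_0 = plaintext = 0xD9
s_1 = Round(s_0, k_0) = 0x93
s_2 = Round(s_1, k_1) = 0x37
s_3 = Round(s_2, k_2) = 0x74
s_4 = Round(s_3, k_3) = 0x49
s_5 = Round(s_4, k_4) = 0x97
s_6 = Round(s_5, k_5) = 0x73
s_7 = Round(s_6, k_6) = 0x34
s_8 = Round(s_7, k_7) = 0x4C

0x4C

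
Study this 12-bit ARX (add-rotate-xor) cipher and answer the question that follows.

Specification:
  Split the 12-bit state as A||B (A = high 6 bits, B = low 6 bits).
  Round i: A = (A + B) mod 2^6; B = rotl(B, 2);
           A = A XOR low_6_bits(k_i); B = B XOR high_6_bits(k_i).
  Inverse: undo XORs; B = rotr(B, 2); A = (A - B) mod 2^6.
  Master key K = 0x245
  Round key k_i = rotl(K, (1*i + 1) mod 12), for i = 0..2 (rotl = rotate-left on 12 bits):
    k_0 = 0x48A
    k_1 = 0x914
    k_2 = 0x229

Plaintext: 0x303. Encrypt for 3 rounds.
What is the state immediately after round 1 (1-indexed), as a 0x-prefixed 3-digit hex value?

0x15E

s_0 = plaintext = 0x303
s_1 = Round(s_0, k_0) = 0x15E
s_2 = Round(s_1, k_1) = 0xDDD
s_3 = Round(s_2, k_2) = 0xF7D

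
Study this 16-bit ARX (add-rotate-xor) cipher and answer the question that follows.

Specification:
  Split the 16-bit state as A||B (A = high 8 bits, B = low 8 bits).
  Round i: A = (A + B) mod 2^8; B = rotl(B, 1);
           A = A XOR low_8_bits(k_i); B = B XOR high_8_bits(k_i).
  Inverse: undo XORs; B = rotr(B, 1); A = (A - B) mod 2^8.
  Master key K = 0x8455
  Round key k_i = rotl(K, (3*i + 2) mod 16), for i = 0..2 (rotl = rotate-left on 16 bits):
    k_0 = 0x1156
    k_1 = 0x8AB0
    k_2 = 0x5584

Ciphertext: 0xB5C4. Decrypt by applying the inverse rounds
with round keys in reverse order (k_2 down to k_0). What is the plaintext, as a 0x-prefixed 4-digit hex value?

s_0 = ciphertext = 0xB5C4
s_1 = InvRound(s_0, k_2) = 0x69C8
s_2 = InvRound(s_1, k_1) = 0xB821
s_3 = InvRound(s_2, k_0) = 0xD618

0xD618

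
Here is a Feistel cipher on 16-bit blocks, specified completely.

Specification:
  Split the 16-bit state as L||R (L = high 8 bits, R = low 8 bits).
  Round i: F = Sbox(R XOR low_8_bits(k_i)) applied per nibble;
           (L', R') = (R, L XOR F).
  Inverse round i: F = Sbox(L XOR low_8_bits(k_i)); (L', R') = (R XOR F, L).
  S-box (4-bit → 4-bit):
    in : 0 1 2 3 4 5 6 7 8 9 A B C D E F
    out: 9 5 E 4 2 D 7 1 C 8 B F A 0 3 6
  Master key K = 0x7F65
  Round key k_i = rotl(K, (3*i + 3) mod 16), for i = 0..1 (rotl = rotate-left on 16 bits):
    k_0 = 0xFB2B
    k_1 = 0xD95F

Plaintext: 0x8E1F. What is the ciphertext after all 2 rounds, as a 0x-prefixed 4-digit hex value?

s_0 = plaintext = 0x8E1F
s_1 = Round(s_0, k_0) = 0x1FCC
s_2 = Round(s_1, k_1) = 0xCC9B

0xCC9B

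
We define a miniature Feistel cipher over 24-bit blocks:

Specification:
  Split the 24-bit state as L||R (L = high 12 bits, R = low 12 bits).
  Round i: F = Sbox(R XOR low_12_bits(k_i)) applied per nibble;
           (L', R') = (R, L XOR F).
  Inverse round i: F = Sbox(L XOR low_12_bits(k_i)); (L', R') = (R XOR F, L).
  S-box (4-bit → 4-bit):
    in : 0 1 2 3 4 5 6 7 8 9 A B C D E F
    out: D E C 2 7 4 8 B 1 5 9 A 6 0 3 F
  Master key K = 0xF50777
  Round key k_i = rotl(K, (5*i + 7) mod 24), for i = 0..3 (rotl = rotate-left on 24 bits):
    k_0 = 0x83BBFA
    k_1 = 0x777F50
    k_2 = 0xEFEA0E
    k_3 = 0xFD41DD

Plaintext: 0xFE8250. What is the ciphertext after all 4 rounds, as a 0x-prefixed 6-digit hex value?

0xC2C660

s_0 = plaintext = 0xFE8250
s_1 = Round(s_0, k_0) = 0x250A71
s_2 = Round(s_1, k_1) = 0xA7169E
s_3 = Round(s_2, k_2) = 0x69EC2C
s_4 = Round(s_3, k_3) = 0xC2C660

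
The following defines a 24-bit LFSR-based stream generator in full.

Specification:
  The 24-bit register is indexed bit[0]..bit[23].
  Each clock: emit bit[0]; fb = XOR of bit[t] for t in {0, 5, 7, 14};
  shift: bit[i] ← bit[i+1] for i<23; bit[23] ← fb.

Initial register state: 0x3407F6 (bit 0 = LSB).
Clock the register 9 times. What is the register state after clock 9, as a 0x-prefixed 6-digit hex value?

0x8B1A03

reg_0 = 0x3407F6
clock 1: out=0, reg = 0x1A03FB
clock 2: out=1, reg = 0x8D01FD
clock 3: out=1, reg = 0xC680FE
clock 4: out=0, reg = 0x63407F
clock 5: out=1, reg = 0xB1A03F
clock 6: out=1, reg = 0x58D01F
clock 7: out=1, reg = 0x2C680F
clock 8: out=1, reg = 0x163407
clock 9: out=1, reg = 0x8B1A03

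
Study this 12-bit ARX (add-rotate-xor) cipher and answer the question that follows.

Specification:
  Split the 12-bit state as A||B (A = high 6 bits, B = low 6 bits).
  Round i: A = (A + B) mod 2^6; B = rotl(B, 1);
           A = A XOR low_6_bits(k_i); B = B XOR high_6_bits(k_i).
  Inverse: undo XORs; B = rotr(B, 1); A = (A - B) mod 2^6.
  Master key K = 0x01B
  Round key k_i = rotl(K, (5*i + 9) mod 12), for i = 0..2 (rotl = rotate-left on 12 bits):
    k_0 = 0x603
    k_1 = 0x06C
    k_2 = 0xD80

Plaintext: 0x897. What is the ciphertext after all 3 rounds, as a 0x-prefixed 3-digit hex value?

0x22F

s_0 = plaintext = 0x897
s_1 = Round(s_0, k_0) = 0xEB6
s_2 = Round(s_1, k_1) = 0x72C
s_3 = Round(s_2, k_2) = 0x22F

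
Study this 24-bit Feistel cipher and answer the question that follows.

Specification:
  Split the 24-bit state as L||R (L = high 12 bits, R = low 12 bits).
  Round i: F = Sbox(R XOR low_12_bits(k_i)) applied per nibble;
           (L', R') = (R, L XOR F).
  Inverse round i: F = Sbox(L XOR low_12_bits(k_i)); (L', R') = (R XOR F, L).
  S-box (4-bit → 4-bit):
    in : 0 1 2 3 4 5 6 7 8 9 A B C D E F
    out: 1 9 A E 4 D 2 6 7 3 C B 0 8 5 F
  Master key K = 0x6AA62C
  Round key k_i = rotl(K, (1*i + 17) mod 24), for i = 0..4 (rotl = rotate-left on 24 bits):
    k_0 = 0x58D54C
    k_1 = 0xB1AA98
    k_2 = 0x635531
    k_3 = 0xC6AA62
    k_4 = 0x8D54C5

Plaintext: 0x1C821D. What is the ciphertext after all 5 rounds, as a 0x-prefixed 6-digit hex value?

s_0 = plaintext = 0x1C821D
s_1 = Round(s_0, k_0) = 0x21D711
s_2 = Round(s_1, k_1) = 0x711A6E
s_3 = Round(s_2, k_2) = 0xA6E8CE
s_4 = Round(s_3, k_3) = 0x8CE0AE
s_5 = Round(s_4, k_4) = 0x0AECE5

0x0AECE5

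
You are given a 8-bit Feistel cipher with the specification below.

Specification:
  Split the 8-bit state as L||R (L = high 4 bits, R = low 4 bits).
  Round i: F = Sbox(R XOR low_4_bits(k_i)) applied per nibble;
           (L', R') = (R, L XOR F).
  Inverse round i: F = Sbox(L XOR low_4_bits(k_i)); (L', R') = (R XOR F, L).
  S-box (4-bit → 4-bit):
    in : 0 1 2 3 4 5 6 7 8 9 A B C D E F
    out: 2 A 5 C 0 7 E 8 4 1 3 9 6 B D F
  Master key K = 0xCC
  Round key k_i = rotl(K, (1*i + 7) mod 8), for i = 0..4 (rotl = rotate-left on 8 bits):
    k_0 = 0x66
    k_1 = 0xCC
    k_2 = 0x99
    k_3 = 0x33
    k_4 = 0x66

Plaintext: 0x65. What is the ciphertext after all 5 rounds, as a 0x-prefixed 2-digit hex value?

s_0 = plaintext = 0x65
s_1 = Round(s_0, k_0) = 0x5A
s_2 = Round(s_1, k_1) = 0xAB
s_3 = Round(s_2, k_2) = 0xBF
s_4 = Round(s_3, k_3) = 0xFD
s_5 = Round(s_4, k_4) = 0xD6

0xD6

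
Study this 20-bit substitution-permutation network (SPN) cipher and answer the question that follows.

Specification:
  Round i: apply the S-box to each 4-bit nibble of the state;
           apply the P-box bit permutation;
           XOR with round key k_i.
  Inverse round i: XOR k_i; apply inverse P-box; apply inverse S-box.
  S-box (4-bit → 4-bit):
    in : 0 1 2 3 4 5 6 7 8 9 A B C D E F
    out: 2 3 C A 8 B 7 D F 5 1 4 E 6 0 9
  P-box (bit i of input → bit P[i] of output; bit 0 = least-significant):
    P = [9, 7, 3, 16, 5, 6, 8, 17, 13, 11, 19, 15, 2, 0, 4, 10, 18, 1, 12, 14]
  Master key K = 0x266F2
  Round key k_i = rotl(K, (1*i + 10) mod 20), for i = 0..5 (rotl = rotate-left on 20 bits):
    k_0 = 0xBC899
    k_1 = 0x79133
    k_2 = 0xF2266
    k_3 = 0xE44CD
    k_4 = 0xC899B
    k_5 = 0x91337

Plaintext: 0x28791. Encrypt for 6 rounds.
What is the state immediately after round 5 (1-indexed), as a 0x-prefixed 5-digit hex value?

s_0 = plaintext = 0x28791
s_1 = Round(s_0, k_0) = 0x33F2C
s_2 = Round(s_1, k_1) = 0x474B8
s_3 = Round(s_2, k_2) = 0xEE5FA
s_4 = Round(s_3, k_3) = 0xCEEED
s_5 = Round(s_4, k_4) = 0xCD911
s_6 = Round(s_5, k_5) = 0x161C4

0xCD911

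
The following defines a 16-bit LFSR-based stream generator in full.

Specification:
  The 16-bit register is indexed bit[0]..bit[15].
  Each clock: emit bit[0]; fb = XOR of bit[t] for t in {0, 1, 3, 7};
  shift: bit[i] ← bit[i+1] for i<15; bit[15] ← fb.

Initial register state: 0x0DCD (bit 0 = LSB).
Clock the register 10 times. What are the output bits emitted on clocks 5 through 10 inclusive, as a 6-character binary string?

001110

reg_0 = 0x0DCD
clock 1: out=1, reg = 0x86E6
clock 2: out=0, reg = 0x4373
clock 3: out=1, reg = 0x21B9
clock 4: out=1, reg = 0x90DC
clock 5: out=0, reg = 0x486E
clock 6: out=0, reg = 0x2437
clock 7: out=1, reg = 0x121B
clock 8: out=1, reg = 0x890D
clock 9: out=1, reg = 0x4486
clock 10: out=0, reg = 0x2243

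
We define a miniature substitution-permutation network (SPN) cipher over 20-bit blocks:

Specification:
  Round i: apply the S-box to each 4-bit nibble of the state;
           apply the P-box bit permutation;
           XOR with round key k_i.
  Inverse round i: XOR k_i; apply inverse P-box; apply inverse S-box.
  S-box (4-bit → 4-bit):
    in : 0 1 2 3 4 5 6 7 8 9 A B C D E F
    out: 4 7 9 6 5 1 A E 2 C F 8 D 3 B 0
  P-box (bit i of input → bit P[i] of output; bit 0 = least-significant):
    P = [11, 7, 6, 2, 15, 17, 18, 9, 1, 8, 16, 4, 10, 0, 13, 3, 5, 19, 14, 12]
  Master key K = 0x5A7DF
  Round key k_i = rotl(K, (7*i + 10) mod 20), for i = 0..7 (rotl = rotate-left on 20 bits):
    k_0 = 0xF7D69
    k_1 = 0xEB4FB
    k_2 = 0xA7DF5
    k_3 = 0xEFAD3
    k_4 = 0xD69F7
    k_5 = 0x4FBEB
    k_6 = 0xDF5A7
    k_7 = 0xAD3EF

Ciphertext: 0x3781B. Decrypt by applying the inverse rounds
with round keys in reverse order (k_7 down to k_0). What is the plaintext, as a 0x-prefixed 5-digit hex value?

0xB5872

s_0 = ciphertext = 0x3781B
s_1 = InvRound(s_0, k_7) = 0xD072A
s_2 = InvRound(s_1, k_6) = 0x97F26
s_3 = InvRound(s_2, k_5) = 0x8E047
s_4 = InvRound(s_3, k_4) = 0x5F74D
s_5 = InvRound(s_4, k_3) = 0x82A8E
s_6 = InvRound(s_5, k_2) = 0xCEE60
s_7 = InvRound(s_6, k_1) = 0x9626D
s_8 = InvRound(s_7, k_0) = 0xB5872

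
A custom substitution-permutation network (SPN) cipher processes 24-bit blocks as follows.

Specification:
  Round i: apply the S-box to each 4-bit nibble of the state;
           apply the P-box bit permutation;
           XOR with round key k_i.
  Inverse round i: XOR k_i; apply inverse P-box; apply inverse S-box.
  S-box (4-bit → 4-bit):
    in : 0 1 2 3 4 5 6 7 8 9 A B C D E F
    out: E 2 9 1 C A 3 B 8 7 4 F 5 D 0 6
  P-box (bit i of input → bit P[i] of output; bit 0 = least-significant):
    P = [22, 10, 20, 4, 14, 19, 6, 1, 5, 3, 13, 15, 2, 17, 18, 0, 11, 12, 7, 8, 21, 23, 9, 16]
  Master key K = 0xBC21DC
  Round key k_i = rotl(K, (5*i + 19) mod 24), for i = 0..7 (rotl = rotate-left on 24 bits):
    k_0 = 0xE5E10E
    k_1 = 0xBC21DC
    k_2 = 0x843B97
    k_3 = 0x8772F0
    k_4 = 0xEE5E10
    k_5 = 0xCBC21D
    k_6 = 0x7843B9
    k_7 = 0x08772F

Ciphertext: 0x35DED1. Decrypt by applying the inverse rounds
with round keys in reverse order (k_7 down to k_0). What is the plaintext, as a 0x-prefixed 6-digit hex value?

0x2B4894

s_0 = ciphertext = 0x35DED1
s_1 = InvRound(s_0, k_7) = 0x2DCB04
s_2 = InvRound(s_1, k_6) = 0x8CD7ED
s_3 = InvRound(s_2, k_5) = 0x80F3A7
s_4 = InvRound(s_3, k_4) = 0x3DBD57
s_5 = InvRound(s_4, k_3) = 0x9D727F
s_6 = InvRound(s_5, k_2) = 0x8DE69A
s_7 = InvRound(s_6, k_1) = 0xD838DF
s_8 = InvRound(s_7, k_0) = 0x2B4894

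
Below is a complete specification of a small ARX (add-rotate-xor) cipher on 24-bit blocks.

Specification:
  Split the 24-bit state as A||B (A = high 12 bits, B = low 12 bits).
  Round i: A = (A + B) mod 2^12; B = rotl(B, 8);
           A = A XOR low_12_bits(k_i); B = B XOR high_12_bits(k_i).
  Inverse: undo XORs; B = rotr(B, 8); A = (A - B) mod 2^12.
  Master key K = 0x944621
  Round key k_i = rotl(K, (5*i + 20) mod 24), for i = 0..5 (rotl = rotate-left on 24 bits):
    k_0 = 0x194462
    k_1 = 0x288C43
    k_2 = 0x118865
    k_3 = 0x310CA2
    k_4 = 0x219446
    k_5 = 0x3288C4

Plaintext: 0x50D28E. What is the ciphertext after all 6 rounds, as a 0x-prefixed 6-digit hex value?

s_0 = plaintext = 0x50D28E
s_1 = Round(s_0, k_0) = 0x3F9FBC
s_2 = Round(s_1, k_1) = 0xFF6E73
s_3 = Round(s_2, k_2) = 0x60C2FF
s_4 = Round(s_3, k_3) = 0x5A9C3F
s_5 = Round(s_4, k_4) = 0x5AEDDA
s_6 = Round(s_5, k_5) = 0xB4C9F5

0xB4C9F5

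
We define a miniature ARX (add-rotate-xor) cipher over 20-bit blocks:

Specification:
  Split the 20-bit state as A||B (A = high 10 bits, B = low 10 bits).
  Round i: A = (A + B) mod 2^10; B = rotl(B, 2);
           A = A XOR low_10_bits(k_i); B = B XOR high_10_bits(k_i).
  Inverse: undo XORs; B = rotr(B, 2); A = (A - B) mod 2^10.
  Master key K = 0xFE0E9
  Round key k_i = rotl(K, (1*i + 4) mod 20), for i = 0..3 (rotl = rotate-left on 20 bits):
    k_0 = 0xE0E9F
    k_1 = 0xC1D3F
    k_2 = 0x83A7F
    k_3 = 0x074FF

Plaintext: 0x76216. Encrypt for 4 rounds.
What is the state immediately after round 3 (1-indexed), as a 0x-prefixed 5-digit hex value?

s_0 = plaintext = 0x76216
s_1 = Round(s_0, k_0) = 0x5C7D9
s_2 = Round(s_1, k_1) = 0x1D460
s_3 = Round(s_2, k_2) = 0xAAB8E
s_4 = Round(s_3, k_3) = 0xB1E26

0xAAB8E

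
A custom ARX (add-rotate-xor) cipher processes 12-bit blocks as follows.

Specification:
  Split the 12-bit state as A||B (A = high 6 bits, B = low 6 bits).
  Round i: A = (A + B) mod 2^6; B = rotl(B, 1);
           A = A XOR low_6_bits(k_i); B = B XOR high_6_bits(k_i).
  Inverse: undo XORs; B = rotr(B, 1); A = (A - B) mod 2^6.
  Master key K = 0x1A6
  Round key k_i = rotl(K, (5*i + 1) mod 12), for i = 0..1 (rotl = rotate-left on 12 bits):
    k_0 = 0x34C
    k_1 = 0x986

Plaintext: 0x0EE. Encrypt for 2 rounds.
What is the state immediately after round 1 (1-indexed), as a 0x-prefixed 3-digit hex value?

0xF50

s_0 = plaintext = 0x0EE
s_1 = Round(s_0, k_0) = 0xF50
s_2 = Round(s_1, k_1) = 0x2C6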